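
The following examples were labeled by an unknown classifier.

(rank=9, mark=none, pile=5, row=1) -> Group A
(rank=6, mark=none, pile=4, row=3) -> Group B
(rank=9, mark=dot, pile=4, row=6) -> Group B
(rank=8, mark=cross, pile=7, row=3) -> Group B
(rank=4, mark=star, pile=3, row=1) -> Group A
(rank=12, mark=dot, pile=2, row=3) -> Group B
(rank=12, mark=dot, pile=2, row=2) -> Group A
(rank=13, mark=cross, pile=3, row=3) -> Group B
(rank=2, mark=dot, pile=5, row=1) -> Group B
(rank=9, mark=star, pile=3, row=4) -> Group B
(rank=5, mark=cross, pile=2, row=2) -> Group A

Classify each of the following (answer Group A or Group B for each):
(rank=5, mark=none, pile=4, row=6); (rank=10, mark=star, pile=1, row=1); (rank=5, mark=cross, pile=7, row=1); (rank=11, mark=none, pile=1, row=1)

Group B, Group A, Group A, Group A

A rule that fits every label: row ≤ 2 AND rank ≥ 4 — true of each 'Group A' example, false of each 'Group B' one.
(rank=5, mark=none, pile=4, row=6) — row = 6, rank = 5, hence Group B. (rank=10, mark=star, pile=1, row=1) — row = 1, rank = 10, hence Group A. (rank=5, mark=cross, pile=7, row=1) — row = 1, rank = 5, hence Group A. (rank=11, mark=none, pile=1, row=1) — row = 1, rank = 11, hence Group A.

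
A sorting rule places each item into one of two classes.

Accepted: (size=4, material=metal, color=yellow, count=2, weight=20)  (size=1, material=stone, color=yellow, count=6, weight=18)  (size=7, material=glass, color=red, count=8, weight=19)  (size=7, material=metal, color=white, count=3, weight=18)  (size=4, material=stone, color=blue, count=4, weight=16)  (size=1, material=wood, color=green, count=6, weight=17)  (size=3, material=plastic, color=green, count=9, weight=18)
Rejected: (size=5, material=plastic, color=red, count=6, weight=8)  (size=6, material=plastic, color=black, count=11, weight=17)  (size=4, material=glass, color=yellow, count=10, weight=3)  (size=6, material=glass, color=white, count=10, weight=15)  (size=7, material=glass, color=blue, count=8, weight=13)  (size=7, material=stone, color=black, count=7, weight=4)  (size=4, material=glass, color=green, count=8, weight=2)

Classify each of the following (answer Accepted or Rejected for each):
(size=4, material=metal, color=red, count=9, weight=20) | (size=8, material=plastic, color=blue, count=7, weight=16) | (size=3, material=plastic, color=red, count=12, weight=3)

Rule: weight ≥ 15 AND count ≤ 9. This holds for each 'Accepted' example and fails for each 'Rejected' one.
Accepted: (size=4, material=metal, color=red, count=9, weight=20), since weight = 20, count = 9.
Accepted: (size=8, material=plastic, color=blue, count=7, weight=16), since weight = 16, count = 7.
Rejected: (size=3, material=plastic, color=red, count=12, weight=3), since weight = 3, count = 12.

Accepted, Accepted, Rejected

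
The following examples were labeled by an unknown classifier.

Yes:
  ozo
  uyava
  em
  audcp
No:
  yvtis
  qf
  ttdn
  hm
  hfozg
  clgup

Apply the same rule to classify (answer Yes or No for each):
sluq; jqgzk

No, No

The distinguishing property — starts with a vowel — holds for all the 'Yes' cases and none of the 'No' cases.
sluq: starts with 's' — does not pass, so No.
jqgzk: starts with 'j' — does not pass, so No.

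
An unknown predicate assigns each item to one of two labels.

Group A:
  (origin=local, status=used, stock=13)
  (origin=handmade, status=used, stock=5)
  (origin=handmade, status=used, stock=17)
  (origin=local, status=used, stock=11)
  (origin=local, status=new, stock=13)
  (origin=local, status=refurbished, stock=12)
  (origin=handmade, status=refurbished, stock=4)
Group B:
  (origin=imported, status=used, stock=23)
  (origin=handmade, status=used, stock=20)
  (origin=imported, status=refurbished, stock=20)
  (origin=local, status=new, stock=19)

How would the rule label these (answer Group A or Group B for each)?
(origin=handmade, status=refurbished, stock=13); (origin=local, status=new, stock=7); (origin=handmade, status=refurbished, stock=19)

Every 'Group A' example satisfies: stock ≤ 17. None of the 'Group B' examples do.
(origin=handmade, status=refurbished, stock=13): stock = 13, meets the rule → Group A.
(origin=local, status=new, stock=7): stock = 7, meets the rule → Group A.
(origin=handmade, status=refurbished, stock=19): stock = 19, doesn't qualify → Group B.

Group A, Group A, Group B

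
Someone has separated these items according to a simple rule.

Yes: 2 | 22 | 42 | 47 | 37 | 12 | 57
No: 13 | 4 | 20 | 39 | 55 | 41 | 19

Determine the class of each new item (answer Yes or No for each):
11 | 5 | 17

Checking candidate rules against both groups, what survives is: ≡ 2 (mod 5).
11: No (11 mod 5 = 1).
5: No (5 mod 5 = 0).
17: Yes (17 mod 5 = 2).

No, No, Yes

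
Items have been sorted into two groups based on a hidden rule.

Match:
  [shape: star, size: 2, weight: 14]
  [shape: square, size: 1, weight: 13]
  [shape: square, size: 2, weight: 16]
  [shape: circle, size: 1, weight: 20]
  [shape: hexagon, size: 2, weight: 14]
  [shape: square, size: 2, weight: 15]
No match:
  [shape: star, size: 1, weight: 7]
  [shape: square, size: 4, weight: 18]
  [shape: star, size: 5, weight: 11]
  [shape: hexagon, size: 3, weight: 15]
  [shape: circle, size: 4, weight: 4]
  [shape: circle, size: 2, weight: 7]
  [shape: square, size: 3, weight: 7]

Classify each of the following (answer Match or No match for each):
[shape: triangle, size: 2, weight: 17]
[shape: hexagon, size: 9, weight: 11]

Match, No match

The rule appears to be: size ≤ 2 AND weight ≥ 11.
[shape: triangle, size: 2, weight: 17]: size = 2, weight = 17 — passes, so Match.
[shape: hexagon, size: 9, weight: 11]: size = 9, weight = 11 — does not satisfy this, so No match.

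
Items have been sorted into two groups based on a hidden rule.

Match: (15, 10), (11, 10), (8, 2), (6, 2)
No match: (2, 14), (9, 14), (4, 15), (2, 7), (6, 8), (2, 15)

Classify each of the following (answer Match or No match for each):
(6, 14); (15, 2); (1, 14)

The pattern is that an item is 'Match' exactly when: first > second.
(6, 14) → 6 < 14 → No match.
(15, 2) → 15 > 2 → Match.
(1, 14) → 1 < 14 → No match.

No match, Match, No match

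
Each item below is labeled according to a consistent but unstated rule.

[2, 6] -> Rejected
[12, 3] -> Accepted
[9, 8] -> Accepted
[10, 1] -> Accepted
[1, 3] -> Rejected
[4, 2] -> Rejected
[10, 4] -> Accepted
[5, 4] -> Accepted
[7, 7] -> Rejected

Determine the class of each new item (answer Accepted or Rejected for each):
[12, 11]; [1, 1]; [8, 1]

The pattern is that an item is 'Accepted' exactly when: first > second AND sum ≥ 8.
[12, 11] → 12 > 11, 12+11 = 23 → Accepted. [1, 1] → 1 = 1, 1+1 = 2 → Rejected. [8, 1] → 8 > 1, 8+1 = 9 → Accepted.

Accepted, Rejected, Accepted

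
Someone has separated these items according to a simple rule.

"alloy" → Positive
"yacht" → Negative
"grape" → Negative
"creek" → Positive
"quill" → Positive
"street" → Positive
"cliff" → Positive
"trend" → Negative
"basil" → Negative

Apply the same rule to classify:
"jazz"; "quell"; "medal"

All 'Positive' examples share one property — has a double letter — and every 'Negative' example lacks it.

Positive, Positive, Negative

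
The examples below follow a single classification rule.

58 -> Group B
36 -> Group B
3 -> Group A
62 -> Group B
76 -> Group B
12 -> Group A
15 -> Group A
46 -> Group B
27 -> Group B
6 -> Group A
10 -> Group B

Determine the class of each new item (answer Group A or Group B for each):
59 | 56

Group B, Group B

The distinguishing property — multiple of 3 AND at most 15 — holds for all the 'Group A' cases and none of the 'Group B' cases.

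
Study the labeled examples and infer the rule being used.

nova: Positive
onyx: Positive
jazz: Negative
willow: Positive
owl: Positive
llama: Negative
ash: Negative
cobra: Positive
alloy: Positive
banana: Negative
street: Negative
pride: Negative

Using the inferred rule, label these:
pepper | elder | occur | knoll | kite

Negative, Negative, Positive, Positive, Negative

Every 'Positive' example satisfies: contains 'o'. None of the 'Negative' examples do.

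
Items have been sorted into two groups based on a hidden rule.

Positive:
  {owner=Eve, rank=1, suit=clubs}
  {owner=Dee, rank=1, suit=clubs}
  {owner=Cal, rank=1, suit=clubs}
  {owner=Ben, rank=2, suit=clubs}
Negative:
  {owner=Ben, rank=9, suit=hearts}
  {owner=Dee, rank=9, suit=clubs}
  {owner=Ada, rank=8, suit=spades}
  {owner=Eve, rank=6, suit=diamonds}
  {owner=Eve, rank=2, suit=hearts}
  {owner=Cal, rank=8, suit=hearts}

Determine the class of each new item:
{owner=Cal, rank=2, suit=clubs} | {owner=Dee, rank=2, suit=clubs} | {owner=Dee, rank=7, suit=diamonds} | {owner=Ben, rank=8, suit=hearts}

The pattern is that an item is 'Positive' exactly when: suit is clubs AND rank ≤ 2.
{owner=Cal, rank=2, suit=clubs}: suit is clubs, rank = 2 — meets the rule, so Positive.
{owner=Dee, rank=2, suit=clubs}: suit is clubs, rank = 2 — meets the rule, so Positive.
{owner=Dee, rank=7, suit=diamonds}: suit is diamonds, rank = 7 — fails the rule, so Negative.
{owner=Ben, rank=8, suit=hearts}: suit is hearts, rank = 8 — fails the rule, so Negative.

Positive, Positive, Negative, Negative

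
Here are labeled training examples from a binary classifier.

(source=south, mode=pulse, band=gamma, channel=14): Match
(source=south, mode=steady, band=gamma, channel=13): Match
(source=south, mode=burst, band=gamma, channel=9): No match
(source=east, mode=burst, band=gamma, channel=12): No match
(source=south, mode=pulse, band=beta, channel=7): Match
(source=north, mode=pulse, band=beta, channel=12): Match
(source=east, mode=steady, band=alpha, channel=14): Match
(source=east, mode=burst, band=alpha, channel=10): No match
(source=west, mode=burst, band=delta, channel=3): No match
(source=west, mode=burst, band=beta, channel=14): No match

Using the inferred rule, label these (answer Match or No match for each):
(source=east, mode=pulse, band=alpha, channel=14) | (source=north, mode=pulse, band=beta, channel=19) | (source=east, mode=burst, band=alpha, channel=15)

'Match' ⟺ mode is not burst.
(source=east, mode=pulse, band=alpha, channel=14): Match (mode is pulse). (source=north, mode=pulse, band=beta, channel=19): Match (mode is pulse). (source=east, mode=burst, band=alpha, channel=15): No match (mode is burst).

Match, Match, No match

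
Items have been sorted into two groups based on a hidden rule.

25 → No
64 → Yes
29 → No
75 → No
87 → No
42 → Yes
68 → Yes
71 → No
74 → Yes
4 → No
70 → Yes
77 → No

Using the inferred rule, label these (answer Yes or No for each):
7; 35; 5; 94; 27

No, No, No, Yes, No

Every 'Yes' example satisfies: even AND at least 25. None of the 'No' examples do.
7: 7 is odd, 7 < 25 — doesn't qualify, so No.
35: 35 is odd, 35 ≥ 25 — doesn't qualify, so No.
5: 5 is odd, 5 < 25 — doesn't qualify, so No.
94: 94 is even, 94 ≥ 25 — passes, so Yes.
27: 27 is odd, 27 ≥ 25 — doesn't qualify, so No.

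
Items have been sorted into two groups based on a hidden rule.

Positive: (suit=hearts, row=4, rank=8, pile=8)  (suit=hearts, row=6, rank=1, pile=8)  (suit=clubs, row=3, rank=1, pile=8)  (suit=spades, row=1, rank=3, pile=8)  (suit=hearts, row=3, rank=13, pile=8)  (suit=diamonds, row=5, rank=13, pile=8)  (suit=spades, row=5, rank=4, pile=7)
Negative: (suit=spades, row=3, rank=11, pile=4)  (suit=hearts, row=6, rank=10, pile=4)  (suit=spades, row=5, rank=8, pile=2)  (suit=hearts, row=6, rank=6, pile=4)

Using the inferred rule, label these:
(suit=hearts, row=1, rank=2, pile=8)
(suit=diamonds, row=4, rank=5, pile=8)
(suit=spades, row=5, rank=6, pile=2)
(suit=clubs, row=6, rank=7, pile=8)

Positive, Positive, Negative, Positive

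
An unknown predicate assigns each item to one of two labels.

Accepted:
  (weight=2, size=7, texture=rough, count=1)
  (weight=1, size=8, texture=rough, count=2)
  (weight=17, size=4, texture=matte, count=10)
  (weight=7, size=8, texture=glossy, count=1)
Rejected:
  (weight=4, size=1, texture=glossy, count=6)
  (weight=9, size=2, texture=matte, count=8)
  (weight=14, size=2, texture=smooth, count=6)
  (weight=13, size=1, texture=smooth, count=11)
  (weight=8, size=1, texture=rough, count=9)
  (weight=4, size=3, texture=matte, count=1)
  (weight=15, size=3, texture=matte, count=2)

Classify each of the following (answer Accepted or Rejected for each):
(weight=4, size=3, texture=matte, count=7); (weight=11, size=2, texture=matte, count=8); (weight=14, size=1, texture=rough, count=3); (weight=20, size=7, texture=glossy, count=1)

Rejected, Rejected, Rejected, Accepted

'Accepted' ⟺ size ≥ 4.
(weight=4, size=3, texture=matte, count=7) → size = 3 → Rejected.
(weight=11, size=2, texture=matte, count=8) → size = 2 → Rejected.
(weight=14, size=1, texture=rough, count=3) → size = 1 → Rejected.
(weight=20, size=7, texture=glossy, count=1) → size = 7 → Accepted.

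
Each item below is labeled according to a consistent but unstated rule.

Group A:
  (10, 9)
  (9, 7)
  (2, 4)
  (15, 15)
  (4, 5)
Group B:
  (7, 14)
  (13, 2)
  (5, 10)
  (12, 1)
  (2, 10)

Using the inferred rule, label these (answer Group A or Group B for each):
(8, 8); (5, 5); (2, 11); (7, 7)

Group A, Group A, Group B, Group A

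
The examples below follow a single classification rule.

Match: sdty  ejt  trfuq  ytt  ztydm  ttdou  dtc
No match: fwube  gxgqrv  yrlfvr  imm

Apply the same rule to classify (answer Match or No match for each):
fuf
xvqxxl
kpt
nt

One predicate separates the groups cleanly: contains 't'.
fuf: No match (no 't').
xvqxxl: No match (no 't').
kpt: Match (has 't').
nt: Match (has 't').

No match, No match, Match, Match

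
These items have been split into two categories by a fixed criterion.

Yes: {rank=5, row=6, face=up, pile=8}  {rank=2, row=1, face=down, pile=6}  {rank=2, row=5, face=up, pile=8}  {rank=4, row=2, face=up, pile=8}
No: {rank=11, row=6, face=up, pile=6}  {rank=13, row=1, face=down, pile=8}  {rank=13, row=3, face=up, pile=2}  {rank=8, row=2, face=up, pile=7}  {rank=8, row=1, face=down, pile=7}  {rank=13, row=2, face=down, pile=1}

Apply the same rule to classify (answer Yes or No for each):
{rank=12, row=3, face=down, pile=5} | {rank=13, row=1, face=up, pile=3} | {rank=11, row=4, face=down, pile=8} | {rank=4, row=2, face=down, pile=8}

The classifier is using: rank ≤ 5.
{rank=12, row=3, face=down, pile=5}: No (rank = 12).
{rank=13, row=1, face=up, pile=3}: No (rank = 13).
{rank=11, row=4, face=down, pile=8}: No (rank = 11).
{rank=4, row=2, face=down, pile=8}: Yes (rank = 4).

No, No, No, Yes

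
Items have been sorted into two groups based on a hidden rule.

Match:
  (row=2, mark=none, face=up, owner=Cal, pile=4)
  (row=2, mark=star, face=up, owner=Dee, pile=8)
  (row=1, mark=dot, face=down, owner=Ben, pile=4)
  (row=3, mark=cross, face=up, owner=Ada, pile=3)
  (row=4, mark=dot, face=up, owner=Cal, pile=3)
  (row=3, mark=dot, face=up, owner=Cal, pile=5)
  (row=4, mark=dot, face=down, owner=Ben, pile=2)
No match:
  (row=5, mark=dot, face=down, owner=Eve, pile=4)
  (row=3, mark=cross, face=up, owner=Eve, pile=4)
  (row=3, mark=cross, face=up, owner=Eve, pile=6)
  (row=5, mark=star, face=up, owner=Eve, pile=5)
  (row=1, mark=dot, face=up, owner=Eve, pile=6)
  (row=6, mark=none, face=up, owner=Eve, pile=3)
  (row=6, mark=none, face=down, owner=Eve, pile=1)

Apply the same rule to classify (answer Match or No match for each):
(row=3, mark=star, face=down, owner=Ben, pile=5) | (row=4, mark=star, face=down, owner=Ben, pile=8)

Match, Match

The rule appears to be: owner is not Eve.
(row=3, mark=star, face=down, owner=Ben, pile=5) — owner is Ben, hence Match.
(row=4, mark=star, face=down, owner=Ben, pile=8) — owner is Ben, hence Match.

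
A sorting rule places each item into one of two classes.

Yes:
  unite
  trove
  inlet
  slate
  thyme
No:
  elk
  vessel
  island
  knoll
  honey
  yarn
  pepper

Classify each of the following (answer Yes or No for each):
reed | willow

No, No

Rule: contains 't'. This holds for each 'Yes' example and fails for each 'No' one.
reed: no 't', fails this test → No.
willow: no 't', fails this test → No.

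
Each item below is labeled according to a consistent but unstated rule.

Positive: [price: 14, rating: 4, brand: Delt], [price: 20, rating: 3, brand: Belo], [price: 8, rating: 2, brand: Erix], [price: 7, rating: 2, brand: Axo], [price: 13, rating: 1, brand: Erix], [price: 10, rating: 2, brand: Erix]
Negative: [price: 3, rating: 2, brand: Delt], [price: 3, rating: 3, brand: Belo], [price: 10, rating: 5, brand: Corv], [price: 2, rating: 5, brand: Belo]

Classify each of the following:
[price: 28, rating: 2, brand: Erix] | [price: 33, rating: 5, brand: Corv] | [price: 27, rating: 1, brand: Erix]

Positive, Negative, Positive

The rule appears to be: rating ≤ 4 AND price ≥ 7.
Positive: [price: 28, rating: 2, brand: Erix], since rating = 2, price = 28. Negative: [price: 33, rating: 5, brand: Corv], since rating = 5, price = 33. Positive: [price: 27, rating: 1, brand: Erix], since rating = 1, price = 27.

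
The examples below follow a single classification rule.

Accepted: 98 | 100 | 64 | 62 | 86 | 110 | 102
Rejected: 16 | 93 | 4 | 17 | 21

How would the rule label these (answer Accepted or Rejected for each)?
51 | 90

Rejected, Accepted

The classifier is using: even AND at least 17.
51: 51 is odd, 51 ≥ 17 — doesn't qualify, so Rejected.
90: 90 is even, 90 ≥ 17 — qualifies, so Accepted.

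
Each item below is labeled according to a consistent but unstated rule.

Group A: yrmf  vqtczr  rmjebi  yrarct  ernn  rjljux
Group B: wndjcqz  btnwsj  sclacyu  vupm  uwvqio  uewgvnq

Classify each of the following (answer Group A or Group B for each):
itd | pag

Group B, Group B

The simplest hypothesis consistent with all the labels is: contains 'r'.
itd — no 'r', hence Group B. pag — no 'r', hence Group B.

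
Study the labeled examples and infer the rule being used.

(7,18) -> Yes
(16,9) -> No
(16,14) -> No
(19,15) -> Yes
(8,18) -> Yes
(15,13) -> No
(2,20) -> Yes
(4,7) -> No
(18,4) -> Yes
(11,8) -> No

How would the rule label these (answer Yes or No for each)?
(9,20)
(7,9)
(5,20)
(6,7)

Yes, No, Yes, No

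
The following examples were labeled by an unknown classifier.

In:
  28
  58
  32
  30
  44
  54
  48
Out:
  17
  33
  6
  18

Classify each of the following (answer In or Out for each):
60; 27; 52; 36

In, Out, In, In

All 'In' examples share one property — even AND at least 28 — and every 'Out' example lacks it.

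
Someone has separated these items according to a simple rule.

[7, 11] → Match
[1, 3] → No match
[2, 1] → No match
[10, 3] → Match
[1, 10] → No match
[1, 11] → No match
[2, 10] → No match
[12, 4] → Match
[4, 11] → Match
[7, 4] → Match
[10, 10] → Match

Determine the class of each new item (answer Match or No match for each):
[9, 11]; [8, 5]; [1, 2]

Rule: first ≥ 3. This holds for each 'Match' example and fails for each 'No match' one.
[9, 11] → first 9 → Match.
[8, 5] → first 8 → Match.
[1, 2] → first 1 → No match.

Match, Match, No match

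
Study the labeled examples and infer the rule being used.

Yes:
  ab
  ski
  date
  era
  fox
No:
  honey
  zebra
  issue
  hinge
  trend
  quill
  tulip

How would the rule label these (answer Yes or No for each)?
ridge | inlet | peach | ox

Rule: length ≤ 4. This holds for each 'Yes' example and fails for each 'No' one.
ridge: length 5, fails this test → No.
inlet: length 5, fails this test → No.
peach: length 5, fails this test → No.
ox: length 2, passes → Yes.

No, No, No, Yes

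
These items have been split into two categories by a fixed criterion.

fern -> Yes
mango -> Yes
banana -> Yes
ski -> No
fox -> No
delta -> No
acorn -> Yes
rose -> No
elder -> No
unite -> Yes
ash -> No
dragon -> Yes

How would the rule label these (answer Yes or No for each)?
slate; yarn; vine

No, Yes, Yes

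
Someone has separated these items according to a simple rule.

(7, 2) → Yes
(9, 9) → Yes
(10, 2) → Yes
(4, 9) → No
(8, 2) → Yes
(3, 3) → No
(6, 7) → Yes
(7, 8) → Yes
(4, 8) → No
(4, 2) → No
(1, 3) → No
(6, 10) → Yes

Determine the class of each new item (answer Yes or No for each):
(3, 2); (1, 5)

No, No

The pattern is that an item is 'Yes' exactly when: first ≥ 6.
No: (3, 2), since first 3. No: (1, 5), since first 1.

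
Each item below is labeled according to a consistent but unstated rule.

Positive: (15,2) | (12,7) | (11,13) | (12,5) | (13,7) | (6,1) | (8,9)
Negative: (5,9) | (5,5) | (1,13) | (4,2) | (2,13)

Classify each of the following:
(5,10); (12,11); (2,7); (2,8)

Negative, Positive, Negative, Negative

The simplest hypothesis consistent with all the labels is: first ≥ 6.
(5,10): Negative (first 5).
(12,11): Positive (first 12).
(2,7): Negative (first 2).
(2,8): Negative (first 2).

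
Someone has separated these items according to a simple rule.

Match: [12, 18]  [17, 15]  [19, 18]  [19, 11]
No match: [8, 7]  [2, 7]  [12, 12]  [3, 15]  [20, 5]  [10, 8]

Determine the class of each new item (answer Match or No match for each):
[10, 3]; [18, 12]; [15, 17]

No match, Match, Match

The rule appears to be: sum ≥ 30.
[10, 3] → 10+3 = 13 → No match.
[18, 12] → 18+12 = 30 → Match.
[15, 17] → 15+17 = 32 → Match.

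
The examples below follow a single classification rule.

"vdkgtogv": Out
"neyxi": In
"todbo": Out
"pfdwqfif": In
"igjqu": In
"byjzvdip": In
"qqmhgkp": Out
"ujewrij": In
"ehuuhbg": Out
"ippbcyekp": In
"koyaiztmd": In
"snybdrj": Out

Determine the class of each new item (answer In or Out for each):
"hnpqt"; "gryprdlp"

Out, Out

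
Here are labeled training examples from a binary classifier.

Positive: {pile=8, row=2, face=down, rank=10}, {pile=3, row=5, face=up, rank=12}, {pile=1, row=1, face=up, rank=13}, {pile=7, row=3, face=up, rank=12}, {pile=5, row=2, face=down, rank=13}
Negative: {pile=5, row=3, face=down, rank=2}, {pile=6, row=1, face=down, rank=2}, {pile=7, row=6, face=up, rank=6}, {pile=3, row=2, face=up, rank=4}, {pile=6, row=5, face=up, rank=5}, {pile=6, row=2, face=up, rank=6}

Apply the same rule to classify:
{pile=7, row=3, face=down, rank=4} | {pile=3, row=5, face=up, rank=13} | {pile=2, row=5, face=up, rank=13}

Negative, Positive, Positive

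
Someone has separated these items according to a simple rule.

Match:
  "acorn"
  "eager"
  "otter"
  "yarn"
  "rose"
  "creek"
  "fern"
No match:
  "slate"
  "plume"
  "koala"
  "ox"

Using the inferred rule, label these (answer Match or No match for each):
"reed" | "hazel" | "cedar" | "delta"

Comparing the two groups points to one rule — contains 'r'.

Match, No match, Match, No match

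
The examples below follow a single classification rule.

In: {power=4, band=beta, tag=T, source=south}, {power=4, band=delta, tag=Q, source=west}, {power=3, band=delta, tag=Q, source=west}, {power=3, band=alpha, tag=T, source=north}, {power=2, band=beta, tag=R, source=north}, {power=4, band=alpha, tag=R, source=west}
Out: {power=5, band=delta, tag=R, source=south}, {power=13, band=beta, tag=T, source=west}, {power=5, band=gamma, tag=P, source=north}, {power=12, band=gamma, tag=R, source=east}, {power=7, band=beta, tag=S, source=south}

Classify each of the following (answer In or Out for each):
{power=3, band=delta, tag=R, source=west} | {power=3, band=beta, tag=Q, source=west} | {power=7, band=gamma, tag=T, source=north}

In, In, Out

The common property of the 'In' items is: power ≤ 4. No 'Out' item has it.
{power=3, band=delta, tag=R, source=west} — power = 3, hence In.
{power=3, band=beta, tag=Q, source=west} — power = 3, hence In.
{power=7, band=gamma, tag=T, source=north} — power = 7, hence Out.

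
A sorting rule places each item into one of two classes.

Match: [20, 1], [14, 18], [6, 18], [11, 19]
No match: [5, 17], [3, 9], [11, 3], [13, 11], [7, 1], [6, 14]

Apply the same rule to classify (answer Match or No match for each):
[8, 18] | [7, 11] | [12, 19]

Match, No match, Match

The pattern is that an item is 'Match' exactly when: max ≥ 18.
[8, 18]: max 18, passes → Match.
[7, 11]: max 11, does not pass → No match.
[12, 19]: max 19, passes → Match.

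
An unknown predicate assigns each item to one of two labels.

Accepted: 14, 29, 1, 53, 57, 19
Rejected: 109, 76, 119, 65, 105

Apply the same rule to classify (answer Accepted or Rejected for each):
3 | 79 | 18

Accepted, Rejected, Accepted

The pattern is that an item is 'Accepted' exactly when: at most 57.
3 → 3 ≤ 57 → Accepted.
79 → 79 > 57 → Rejected.
18 → 18 ≤ 57 → Accepted.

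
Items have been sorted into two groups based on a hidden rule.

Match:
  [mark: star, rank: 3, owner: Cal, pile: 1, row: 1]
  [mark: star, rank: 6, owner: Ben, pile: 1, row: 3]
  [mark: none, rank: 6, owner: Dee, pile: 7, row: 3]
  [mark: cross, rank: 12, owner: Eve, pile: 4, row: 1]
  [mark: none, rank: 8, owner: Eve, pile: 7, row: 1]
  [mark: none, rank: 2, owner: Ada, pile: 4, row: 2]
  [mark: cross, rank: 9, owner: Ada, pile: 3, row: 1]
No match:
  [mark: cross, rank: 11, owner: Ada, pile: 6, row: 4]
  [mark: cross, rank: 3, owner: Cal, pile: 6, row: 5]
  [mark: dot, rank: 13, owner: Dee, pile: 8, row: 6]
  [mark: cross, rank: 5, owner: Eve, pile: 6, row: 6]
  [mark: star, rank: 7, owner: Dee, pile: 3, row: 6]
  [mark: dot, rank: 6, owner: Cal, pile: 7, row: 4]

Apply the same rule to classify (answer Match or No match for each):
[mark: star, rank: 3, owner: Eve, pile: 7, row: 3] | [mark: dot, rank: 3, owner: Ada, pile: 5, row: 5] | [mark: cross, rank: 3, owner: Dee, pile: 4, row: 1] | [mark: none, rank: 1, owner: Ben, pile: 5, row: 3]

Match, No match, Match, Match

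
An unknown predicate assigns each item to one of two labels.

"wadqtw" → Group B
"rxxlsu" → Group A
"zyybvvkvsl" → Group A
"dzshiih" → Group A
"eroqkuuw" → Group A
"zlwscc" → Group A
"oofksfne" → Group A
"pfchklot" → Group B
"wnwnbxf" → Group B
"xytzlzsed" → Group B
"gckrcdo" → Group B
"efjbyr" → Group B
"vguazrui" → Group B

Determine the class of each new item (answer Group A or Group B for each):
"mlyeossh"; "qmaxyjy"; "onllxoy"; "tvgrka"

Group A, Group B, Group A, Group B

Looking at the examples, the only property every 'Group A' case has and every 'Group B' case lacks is: has a double letter.
"mlyeossh": Group A ('ss' doubled). "qmaxyjy": Group B (no doubled letter). "onllxoy": Group A ('ll' doubled). "tvgrka": Group B (no doubled letter).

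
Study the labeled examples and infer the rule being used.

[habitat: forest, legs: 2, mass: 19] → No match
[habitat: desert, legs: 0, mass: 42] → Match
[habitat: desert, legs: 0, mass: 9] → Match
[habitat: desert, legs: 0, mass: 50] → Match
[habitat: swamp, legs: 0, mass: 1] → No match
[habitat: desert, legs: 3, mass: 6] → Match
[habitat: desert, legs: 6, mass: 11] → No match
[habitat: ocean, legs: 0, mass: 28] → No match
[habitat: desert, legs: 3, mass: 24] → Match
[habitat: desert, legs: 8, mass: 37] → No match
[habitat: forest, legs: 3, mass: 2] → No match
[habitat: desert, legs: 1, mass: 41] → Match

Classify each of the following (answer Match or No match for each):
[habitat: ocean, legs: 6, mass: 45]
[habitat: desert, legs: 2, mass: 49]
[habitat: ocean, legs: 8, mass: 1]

No match, Match, No match

The pattern is that an item is 'Match' exactly when: habitat is desert AND legs ≤ 3.
No match: [habitat: ocean, legs: 6, mass: 45], since habitat is ocean, legs = 6.
Match: [habitat: desert, legs: 2, mass: 49], since habitat is desert, legs = 2.
No match: [habitat: ocean, legs: 8, mass: 1], since habitat is ocean, legs = 8.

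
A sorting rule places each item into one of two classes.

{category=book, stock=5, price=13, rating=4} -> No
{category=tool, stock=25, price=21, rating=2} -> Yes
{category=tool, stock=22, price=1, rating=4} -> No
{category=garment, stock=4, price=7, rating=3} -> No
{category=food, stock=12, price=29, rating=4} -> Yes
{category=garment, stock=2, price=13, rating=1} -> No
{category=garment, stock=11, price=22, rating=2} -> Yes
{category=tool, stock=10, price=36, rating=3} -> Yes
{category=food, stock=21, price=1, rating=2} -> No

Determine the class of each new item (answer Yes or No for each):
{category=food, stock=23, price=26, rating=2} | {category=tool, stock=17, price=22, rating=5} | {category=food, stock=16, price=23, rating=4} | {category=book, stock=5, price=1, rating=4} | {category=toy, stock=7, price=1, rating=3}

The pattern is that an item is 'Yes' exactly when: price ≥ 21.

Yes, Yes, Yes, No, No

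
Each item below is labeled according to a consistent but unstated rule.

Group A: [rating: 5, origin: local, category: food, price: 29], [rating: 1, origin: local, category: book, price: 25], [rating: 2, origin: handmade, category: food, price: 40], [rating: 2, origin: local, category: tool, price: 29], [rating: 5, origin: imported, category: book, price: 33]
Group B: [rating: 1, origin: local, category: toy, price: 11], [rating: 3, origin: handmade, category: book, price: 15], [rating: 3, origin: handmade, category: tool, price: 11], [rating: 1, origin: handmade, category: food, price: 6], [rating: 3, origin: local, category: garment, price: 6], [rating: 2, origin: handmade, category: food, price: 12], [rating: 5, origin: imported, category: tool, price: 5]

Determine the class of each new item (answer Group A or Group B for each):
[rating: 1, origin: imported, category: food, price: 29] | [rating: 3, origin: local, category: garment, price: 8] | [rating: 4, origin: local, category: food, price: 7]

Group A, Group B, Group B

The common property of the 'Group A' items is: price ≥ 25. No 'Group B' item has it.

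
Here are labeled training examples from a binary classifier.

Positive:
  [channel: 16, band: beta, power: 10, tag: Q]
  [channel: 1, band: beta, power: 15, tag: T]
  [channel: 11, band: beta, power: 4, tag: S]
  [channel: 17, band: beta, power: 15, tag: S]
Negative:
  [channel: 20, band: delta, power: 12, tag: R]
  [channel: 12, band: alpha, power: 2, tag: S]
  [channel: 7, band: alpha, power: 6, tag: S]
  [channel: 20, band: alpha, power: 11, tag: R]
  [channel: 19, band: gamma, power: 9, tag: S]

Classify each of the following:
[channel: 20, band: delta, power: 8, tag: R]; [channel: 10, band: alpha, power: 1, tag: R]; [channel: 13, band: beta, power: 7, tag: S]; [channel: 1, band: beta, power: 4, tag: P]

Negative, Negative, Positive, Positive

Every 'Positive' example satisfies: band is beta. None of the 'Negative' examples do.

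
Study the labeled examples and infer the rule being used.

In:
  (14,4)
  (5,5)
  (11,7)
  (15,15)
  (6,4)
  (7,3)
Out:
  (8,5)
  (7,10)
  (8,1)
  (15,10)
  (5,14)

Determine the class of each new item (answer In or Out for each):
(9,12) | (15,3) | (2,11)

Out, In, Out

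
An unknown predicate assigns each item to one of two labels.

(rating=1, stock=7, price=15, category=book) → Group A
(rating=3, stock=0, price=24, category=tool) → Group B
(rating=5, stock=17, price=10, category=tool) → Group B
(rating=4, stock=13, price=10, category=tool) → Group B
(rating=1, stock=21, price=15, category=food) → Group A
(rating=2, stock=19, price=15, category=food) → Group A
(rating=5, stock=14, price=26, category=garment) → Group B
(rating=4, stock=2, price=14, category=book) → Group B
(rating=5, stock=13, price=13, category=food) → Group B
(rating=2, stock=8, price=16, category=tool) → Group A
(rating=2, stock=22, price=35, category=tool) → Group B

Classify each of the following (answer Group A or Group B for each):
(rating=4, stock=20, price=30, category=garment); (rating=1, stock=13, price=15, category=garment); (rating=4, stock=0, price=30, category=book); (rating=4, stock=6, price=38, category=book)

Group B, Group A, Group B, Group B

'Group A' ⟺ price ≥ 15 AND price ≤ 16.
(rating=4, stock=20, price=30, category=garment): Group B (price = 30).
(rating=1, stock=13, price=15, category=garment): Group A (price = 15).
(rating=4, stock=0, price=30, category=book): Group B (price = 30).
(rating=4, stock=6, price=38, category=book): Group B (price = 38).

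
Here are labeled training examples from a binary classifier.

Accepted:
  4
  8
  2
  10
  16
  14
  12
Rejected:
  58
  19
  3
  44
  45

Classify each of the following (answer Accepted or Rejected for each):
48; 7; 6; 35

Rejected, Rejected, Accepted, Rejected

The common property of the 'Accepted' items is: even AND at most 16. No 'Rejected' item has it.
48 → 48 is even, 48 > 16 → Rejected.
7 → 7 is odd, 7 ≤ 16 → Rejected.
6 → 6 is even, 6 ≤ 16 → Accepted.
35 → 35 is odd, 35 > 16 → Rejected.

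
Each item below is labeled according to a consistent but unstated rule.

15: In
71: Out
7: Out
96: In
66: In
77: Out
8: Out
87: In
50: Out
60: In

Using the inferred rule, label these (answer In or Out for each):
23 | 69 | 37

Out, In, Out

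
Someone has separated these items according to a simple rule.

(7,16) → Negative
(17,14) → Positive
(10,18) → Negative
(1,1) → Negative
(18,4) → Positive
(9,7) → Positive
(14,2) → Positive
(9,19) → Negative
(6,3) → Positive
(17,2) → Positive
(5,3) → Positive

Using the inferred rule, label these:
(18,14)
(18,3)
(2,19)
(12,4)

The classifier is using: first > second.
Positive: (18,14), since 18 > 14.
Positive: (18,3), since 18 > 3.
Negative: (2,19), since 2 < 19.
Positive: (12,4), since 12 > 4.

Positive, Positive, Negative, Positive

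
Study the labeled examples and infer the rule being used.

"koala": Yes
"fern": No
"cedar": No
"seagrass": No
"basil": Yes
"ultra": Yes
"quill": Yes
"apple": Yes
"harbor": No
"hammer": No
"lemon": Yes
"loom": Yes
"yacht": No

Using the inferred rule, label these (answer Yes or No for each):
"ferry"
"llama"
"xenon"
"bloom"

Rule: contains 'l'. This holds for each 'Yes' example and fails for each 'No' one.
"ferry": no 'l', doesn't qualify → No.
"llama": has 'l', qualifies → Yes.
"xenon": no 'l', doesn't qualify → No.
"bloom": has 'l', qualifies → Yes.

No, Yes, No, Yes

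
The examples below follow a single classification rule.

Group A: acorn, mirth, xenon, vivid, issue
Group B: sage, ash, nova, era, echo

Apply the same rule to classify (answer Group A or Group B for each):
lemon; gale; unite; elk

Group A, Group B, Group A, Group B

The classifier is using: length 5.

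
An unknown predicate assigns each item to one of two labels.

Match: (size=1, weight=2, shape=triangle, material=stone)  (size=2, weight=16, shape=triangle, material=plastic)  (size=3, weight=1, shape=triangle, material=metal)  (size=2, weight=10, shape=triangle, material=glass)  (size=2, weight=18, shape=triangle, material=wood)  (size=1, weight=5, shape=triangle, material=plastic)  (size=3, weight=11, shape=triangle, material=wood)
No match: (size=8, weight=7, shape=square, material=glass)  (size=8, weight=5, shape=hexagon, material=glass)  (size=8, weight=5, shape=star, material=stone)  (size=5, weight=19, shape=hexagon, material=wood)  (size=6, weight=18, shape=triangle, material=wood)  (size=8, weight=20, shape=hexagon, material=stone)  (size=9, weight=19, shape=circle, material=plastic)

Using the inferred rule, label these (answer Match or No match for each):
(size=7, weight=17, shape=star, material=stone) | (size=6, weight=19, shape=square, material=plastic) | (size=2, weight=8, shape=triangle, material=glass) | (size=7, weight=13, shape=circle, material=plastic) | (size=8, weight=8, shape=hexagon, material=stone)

The simplest hypothesis consistent with all the labels is: size ≤ 3.
(size=7, weight=17, shape=star, material=stone): size = 7 — lacks this property, so No match. (size=6, weight=19, shape=square, material=plastic): size = 6 — lacks this property, so No match. (size=2, weight=8, shape=triangle, material=glass): size = 2 — has this property, so Match. (size=7, weight=13, shape=circle, material=plastic): size = 7 — lacks this property, so No match. (size=8, weight=8, shape=hexagon, material=stone): size = 8 — lacks this property, so No match.

No match, No match, Match, No match, No match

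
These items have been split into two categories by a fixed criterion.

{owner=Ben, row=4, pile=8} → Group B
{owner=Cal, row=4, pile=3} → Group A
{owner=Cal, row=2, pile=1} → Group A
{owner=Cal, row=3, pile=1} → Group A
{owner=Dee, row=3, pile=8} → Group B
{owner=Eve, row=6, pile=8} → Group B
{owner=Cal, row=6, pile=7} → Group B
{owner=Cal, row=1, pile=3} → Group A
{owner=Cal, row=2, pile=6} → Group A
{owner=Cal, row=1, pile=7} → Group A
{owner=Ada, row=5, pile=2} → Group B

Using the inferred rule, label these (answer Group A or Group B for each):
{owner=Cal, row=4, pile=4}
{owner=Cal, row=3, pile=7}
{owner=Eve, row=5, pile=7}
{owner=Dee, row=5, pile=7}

'Group A' ⟺ owner is Cal AND row ≤ 4.
{owner=Cal, row=4, pile=4} — owner is Cal, row = 4, hence Group A. {owner=Cal, row=3, pile=7} — owner is Cal, row = 3, hence Group A. {owner=Eve, row=5, pile=7} — owner is Eve, row = 5, hence Group B. {owner=Dee, row=5, pile=7} — owner is Dee, row = 5, hence Group B.

Group A, Group A, Group B, Group B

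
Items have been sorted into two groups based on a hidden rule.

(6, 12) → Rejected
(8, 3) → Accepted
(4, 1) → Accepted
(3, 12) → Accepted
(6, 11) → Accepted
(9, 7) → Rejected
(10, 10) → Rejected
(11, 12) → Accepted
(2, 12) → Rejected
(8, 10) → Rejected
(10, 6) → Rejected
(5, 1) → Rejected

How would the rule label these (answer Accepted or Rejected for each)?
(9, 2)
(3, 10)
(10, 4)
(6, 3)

The distinguishing property — sum is odd — holds for all the 'Accepted' cases and none of the 'Rejected' cases.
Accepted: (9, 2), since 9+2 = 11.
Accepted: (3, 10), since 3+10 = 13.
Rejected: (10, 4), since 10+4 = 14.
Accepted: (6, 3), since 6+3 = 9.

Accepted, Accepted, Rejected, Accepted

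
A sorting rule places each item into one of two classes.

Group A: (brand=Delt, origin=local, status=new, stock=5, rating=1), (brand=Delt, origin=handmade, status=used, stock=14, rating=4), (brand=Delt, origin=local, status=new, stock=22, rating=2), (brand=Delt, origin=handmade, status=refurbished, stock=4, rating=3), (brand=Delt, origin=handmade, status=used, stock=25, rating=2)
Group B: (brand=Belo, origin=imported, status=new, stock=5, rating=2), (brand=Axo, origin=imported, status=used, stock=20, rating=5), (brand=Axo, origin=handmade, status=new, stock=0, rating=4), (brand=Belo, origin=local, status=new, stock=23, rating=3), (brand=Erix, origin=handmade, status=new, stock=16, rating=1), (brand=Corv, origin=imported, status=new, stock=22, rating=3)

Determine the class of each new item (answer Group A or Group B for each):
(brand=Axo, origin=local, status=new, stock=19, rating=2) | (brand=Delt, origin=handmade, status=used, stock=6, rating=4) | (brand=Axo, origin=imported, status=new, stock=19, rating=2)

The pattern is that an item is 'Group A' exactly when: brand is Delt.
(brand=Axo, origin=local, status=new, stock=19, rating=2): brand is Axo, fails the rule → Group B. (brand=Delt, origin=handmade, status=used, stock=6, rating=4): brand is Delt, matches → Group A. (brand=Axo, origin=imported, status=new, stock=19, rating=2): brand is Axo, fails the rule → Group B.

Group B, Group A, Group B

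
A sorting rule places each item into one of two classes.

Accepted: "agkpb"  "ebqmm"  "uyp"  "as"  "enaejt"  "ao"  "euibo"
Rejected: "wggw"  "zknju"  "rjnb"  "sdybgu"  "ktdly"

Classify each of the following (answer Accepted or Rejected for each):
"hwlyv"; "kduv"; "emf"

All 'Accepted' examples share one property — starts with a vowel — and every 'Rejected' example lacks it.
"hwlyv": starts with 'h', doesn't qualify → Rejected.
"kduv": starts with 'k', doesn't qualify → Rejected.
"emf": starts with 'e', matches → Accepted.

Rejected, Rejected, Accepted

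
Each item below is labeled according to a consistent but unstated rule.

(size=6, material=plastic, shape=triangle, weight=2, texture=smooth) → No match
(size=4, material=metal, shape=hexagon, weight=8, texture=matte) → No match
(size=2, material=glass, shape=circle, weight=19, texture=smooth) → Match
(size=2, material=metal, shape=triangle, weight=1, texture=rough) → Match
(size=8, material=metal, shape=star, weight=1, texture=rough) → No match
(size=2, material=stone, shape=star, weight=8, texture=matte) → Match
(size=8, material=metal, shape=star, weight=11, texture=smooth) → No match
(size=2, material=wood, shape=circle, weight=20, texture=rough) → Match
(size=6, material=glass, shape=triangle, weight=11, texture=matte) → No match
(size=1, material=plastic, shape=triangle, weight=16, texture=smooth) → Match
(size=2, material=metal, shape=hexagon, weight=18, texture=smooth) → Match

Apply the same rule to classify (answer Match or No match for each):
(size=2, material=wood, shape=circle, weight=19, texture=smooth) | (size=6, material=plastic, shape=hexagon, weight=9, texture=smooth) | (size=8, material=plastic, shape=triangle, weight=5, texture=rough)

Match, No match, No match

The simplest hypothesis consistent with all the labels is: size ≤ 2.
(size=2, material=wood, shape=circle, weight=19, texture=smooth) — size = 2, hence Match.
(size=6, material=plastic, shape=hexagon, weight=9, texture=smooth) — size = 6, hence No match.
(size=8, material=plastic, shape=triangle, weight=5, texture=rough) — size = 8, hence No match.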